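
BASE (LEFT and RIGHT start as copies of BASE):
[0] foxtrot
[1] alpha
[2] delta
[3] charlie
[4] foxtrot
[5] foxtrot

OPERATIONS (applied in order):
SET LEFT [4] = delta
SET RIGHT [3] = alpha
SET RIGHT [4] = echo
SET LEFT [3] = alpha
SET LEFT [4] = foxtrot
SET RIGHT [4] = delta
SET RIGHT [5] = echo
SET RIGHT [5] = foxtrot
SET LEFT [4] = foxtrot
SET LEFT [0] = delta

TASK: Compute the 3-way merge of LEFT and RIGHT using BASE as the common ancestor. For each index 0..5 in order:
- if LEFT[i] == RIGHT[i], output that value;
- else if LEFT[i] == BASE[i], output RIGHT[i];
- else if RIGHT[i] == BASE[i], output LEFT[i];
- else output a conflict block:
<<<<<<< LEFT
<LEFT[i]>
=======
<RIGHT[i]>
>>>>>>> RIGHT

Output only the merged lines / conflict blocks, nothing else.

Answer: delta
alpha
delta
alpha
delta
foxtrot

Derivation:
Final LEFT:  [delta, alpha, delta, alpha, foxtrot, foxtrot]
Final RIGHT: [foxtrot, alpha, delta, alpha, delta, foxtrot]
i=0: L=delta, R=foxtrot=BASE -> take LEFT -> delta
i=1: L=alpha R=alpha -> agree -> alpha
i=2: L=delta R=delta -> agree -> delta
i=3: L=alpha R=alpha -> agree -> alpha
i=4: L=foxtrot=BASE, R=delta -> take RIGHT -> delta
i=5: L=foxtrot R=foxtrot -> agree -> foxtrot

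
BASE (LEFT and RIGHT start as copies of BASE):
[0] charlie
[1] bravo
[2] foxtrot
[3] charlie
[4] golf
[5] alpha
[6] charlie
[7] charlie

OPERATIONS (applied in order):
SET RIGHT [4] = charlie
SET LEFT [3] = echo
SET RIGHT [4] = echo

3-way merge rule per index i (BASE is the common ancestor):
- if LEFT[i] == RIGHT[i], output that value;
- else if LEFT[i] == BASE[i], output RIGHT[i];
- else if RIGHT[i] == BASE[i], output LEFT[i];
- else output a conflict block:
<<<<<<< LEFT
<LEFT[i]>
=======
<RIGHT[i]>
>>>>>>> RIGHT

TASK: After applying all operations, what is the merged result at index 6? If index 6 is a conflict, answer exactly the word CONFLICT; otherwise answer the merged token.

Final LEFT:  [charlie, bravo, foxtrot, echo, golf, alpha, charlie, charlie]
Final RIGHT: [charlie, bravo, foxtrot, charlie, echo, alpha, charlie, charlie]
i=0: L=charlie R=charlie -> agree -> charlie
i=1: L=bravo R=bravo -> agree -> bravo
i=2: L=foxtrot R=foxtrot -> agree -> foxtrot
i=3: L=echo, R=charlie=BASE -> take LEFT -> echo
i=4: L=golf=BASE, R=echo -> take RIGHT -> echo
i=5: L=alpha R=alpha -> agree -> alpha
i=6: L=charlie R=charlie -> agree -> charlie
i=7: L=charlie R=charlie -> agree -> charlie
Index 6 -> charlie

Answer: charlie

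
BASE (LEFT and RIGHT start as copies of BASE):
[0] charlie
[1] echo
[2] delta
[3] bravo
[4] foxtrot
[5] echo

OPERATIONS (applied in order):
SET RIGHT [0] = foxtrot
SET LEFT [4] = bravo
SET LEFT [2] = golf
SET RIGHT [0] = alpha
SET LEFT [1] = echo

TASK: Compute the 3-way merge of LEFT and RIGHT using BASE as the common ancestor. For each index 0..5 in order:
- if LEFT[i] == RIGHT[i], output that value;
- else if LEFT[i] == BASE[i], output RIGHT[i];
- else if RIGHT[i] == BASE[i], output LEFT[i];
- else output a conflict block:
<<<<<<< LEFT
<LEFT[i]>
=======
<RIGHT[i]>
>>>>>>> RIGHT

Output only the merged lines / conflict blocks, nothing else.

Final LEFT:  [charlie, echo, golf, bravo, bravo, echo]
Final RIGHT: [alpha, echo, delta, bravo, foxtrot, echo]
i=0: L=charlie=BASE, R=alpha -> take RIGHT -> alpha
i=1: L=echo R=echo -> agree -> echo
i=2: L=golf, R=delta=BASE -> take LEFT -> golf
i=3: L=bravo R=bravo -> agree -> bravo
i=4: L=bravo, R=foxtrot=BASE -> take LEFT -> bravo
i=5: L=echo R=echo -> agree -> echo

Answer: alpha
echo
golf
bravo
bravo
echo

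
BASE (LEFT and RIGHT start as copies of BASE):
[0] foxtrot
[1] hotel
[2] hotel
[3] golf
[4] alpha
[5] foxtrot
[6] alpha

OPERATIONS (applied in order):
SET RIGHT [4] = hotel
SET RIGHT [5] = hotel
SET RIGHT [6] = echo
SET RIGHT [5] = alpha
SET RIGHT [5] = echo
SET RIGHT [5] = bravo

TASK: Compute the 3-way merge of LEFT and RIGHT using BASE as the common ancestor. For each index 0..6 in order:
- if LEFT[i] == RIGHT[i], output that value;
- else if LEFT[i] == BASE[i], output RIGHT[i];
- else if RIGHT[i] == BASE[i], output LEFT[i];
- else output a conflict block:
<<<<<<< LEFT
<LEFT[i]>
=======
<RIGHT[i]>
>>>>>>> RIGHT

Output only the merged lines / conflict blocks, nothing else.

Final LEFT:  [foxtrot, hotel, hotel, golf, alpha, foxtrot, alpha]
Final RIGHT: [foxtrot, hotel, hotel, golf, hotel, bravo, echo]
i=0: L=foxtrot R=foxtrot -> agree -> foxtrot
i=1: L=hotel R=hotel -> agree -> hotel
i=2: L=hotel R=hotel -> agree -> hotel
i=3: L=golf R=golf -> agree -> golf
i=4: L=alpha=BASE, R=hotel -> take RIGHT -> hotel
i=5: L=foxtrot=BASE, R=bravo -> take RIGHT -> bravo
i=6: L=alpha=BASE, R=echo -> take RIGHT -> echo

Answer: foxtrot
hotel
hotel
golf
hotel
bravo
echo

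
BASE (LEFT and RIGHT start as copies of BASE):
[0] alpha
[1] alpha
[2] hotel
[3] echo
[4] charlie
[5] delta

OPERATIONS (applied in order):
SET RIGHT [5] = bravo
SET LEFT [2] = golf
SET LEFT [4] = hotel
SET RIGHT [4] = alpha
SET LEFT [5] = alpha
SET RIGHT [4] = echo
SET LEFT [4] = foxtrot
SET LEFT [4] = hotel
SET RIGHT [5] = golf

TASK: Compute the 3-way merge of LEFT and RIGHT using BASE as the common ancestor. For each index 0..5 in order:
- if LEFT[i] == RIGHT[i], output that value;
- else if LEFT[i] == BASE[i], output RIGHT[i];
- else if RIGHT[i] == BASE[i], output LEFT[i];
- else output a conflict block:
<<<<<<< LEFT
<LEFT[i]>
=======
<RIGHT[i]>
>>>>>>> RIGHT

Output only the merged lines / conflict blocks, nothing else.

Answer: alpha
alpha
golf
echo
<<<<<<< LEFT
hotel
=======
echo
>>>>>>> RIGHT
<<<<<<< LEFT
alpha
=======
golf
>>>>>>> RIGHT

Derivation:
Final LEFT:  [alpha, alpha, golf, echo, hotel, alpha]
Final RIGHT: [alpha, alpha, hotel, echo, echo, golf]
i=0: L=alpha R=alpha -> agree -> alpha
i=1: L=alpha R=alpha -> agree -> alpha
i=2: L=golf, R=hotel=BASE -> take LEFT -> golf
i=3: L=echo R=echo -> agree -> echo
i=4: BASE=charlie L=hotel R=echo all differ -> CONFLICT
i=5: BASE=delta L=alpha R=golf all differ -> CONFLICT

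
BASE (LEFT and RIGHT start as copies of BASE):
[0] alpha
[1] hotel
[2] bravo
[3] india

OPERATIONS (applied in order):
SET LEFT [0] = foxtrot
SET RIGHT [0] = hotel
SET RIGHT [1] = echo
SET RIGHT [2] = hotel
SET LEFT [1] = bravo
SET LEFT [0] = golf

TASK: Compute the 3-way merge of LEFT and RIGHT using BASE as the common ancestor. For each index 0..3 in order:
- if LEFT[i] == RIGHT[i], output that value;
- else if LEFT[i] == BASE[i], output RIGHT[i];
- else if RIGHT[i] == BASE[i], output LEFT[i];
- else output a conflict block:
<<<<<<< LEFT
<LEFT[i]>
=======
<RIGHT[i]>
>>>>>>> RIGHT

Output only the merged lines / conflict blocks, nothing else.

Final LEFT:  [golf, bravo, bravo, india]
Final RIGHT: [hotel, echo, hotel, india]
i=0: BASE=alpha L=golf R=hotel all differ -> CONFLICT
i=1: BASE=hotel L=bravo R=echo all differ -> CONFLICT
i=2: L=bravo=BASE, R=hotel -> take RIGHT -> hotel
i=3: L=india R=india -> agree -> india

Answer: <<<<<<< LEFT
golf
=======
hotel
>>>>>>> RIGHT
<<<<<<< LEFT
bravo
=======
echo
>>>>>>> RIGHT
hotel
india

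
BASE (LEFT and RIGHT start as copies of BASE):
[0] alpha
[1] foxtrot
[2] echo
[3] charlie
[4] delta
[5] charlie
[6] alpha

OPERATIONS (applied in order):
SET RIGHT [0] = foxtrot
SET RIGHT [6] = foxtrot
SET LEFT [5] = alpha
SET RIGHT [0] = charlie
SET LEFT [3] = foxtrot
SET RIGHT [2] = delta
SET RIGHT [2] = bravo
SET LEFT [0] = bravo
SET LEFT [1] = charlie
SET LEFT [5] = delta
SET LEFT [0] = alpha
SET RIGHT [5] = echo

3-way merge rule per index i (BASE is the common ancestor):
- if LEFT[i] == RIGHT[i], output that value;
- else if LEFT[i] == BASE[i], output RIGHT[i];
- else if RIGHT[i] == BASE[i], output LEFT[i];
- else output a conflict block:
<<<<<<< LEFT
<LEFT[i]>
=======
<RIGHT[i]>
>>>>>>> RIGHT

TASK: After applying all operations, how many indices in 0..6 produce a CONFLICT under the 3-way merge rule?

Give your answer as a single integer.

Final LEFT:  [alpha, charlie, echo, foxtrot, delta, delta, alpha]
Final RIGHT: [charlie, foxtrot, bravo, charlie, delta, echo, foxtrot]
i=0: L=alpha=BASE, R=charlie -> take RIGHT -> charlie
i=1: L=charlie, R=foxtrot=BASE -> take LEFT -> charlie
i=2: L=echo=BASE, R=bravo -> take RIGHT -> bravo
i=3: L=foxtrot, R=charlie=BASE -> take LEFT -> foxtrot
i=4: L=delta R=delta -> agree -> delta
i=5: BASE=charlie L=delta R=echo all differ -> CONFLICT
i=6: L=alpha=BASE, R=foxtrot -> take RIGHT -> foxtrot
Conflict count: 1

Answer: 1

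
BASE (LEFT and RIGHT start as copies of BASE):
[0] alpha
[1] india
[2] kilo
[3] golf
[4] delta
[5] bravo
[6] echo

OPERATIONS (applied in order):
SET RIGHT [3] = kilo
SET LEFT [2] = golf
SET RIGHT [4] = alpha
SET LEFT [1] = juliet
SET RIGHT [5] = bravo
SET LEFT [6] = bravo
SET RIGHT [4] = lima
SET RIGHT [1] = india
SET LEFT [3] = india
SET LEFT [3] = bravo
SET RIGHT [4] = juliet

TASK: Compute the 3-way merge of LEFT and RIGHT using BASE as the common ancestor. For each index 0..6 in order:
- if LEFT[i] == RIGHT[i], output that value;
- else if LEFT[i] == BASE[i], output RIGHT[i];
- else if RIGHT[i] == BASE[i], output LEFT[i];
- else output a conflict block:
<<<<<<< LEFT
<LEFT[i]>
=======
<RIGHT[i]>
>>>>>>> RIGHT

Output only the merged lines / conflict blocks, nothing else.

Final LEFT:  [alpha, juliet, golf, bravo, delta, bravo, bravo]
Final RIGHT: [alpha, india, kilo, kilo, juliet, bravo, echo]
i=0: L=alpha R=alpha -> agree -> alpha
i=1: L=juliet, R=india=BASE -> take LEFT -> juliet
i=2: L=golf, R=kilo=BASE -> take LEFT -> golf
i=3: BASE=golf L=bravo R=kilo all differ -> CONFLICT
i=4: L=delta=BASE, R=juliet -> take RIGHT -> juliet
i=5: L=bravo R=bravo -> agree -> bravo
i=6: L=bravo, R=echo=BASE -> take LEFT -> bravo

Answer: alpha
juliet
golf
<<<<<<< LEFT
bravo
=======
kilo
>>>>>>> RIGHT
juliet
bravo
bravo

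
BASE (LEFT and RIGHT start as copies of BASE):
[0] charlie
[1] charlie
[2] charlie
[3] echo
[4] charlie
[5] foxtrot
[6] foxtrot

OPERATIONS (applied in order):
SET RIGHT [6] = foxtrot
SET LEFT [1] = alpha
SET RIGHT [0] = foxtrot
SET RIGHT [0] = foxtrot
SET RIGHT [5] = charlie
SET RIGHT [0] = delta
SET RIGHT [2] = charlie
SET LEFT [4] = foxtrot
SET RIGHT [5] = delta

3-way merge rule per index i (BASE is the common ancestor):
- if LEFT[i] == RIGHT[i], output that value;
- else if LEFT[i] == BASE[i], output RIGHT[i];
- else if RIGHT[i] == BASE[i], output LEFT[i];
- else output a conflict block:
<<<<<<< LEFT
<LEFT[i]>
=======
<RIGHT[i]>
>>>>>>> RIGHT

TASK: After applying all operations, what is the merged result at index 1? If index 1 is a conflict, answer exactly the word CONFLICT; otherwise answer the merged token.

Final LEFT:  [charlie, alpha, charlie, echo, foxtrot, foxtrot, foxtrot]
Final RIGHT: [delta, charlie, charlie, echo, charlie, delta, foxtrot]
i=0: L=charlie=BASE, R=delta -> take RIGHT -> delta
i=1: L=alpha, R=charlie=BASE -> take LEFT -> alpha
i=2: L=charlie R=charlie -> agree -> charlie
i=3: L=echo R=echo -> agree -> echo
i=4: L=foxtrot, R=charlie=BASE -> take LEFT -> foxtrot
i=5: L=foxtrot=BASE, R=delta -> take RIGHT -> delta
i=6: L=foxtrot R=foxtrot -> agree -> foxtrot
Index 1 -> alpha

Answer: alpha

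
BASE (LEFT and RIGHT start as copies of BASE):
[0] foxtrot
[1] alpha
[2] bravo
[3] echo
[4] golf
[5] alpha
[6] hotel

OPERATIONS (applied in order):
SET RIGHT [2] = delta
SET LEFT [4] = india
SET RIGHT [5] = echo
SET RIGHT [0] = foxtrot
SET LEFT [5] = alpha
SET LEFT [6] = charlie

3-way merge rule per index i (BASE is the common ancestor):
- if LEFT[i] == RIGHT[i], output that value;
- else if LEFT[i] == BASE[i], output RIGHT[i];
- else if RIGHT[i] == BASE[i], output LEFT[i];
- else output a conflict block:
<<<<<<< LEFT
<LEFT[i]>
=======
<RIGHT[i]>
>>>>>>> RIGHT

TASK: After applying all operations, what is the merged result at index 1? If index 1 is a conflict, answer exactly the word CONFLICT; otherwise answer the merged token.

Answer: alpha

Derivation:
Final LEFT:  [foxtrot, alpha, bravo, echo, india, alpha, charlie]
Final RIGHT: [foxtrot, alpha, delta, echo, golf, echo, hotel]
i=0: L=foxtrot R=foxtrot -> agree -> foxtrot
i=1: L=alpha R=alpha -> agree -> alpha
i=2: L=bravo=BASE, R=delta -> take RIGHT -> delta
i=3: L=echo R=echo -> agree -> echo
i=4: L=india, R=golf=BASE -> take LEFT -> india
i=5: L=alpha=BASE, R=echo -> take RIGHT -> echo
i=6: L=charlie, R=hotel=BASE -> take LEFT -> charlie
Index 1 -> alpha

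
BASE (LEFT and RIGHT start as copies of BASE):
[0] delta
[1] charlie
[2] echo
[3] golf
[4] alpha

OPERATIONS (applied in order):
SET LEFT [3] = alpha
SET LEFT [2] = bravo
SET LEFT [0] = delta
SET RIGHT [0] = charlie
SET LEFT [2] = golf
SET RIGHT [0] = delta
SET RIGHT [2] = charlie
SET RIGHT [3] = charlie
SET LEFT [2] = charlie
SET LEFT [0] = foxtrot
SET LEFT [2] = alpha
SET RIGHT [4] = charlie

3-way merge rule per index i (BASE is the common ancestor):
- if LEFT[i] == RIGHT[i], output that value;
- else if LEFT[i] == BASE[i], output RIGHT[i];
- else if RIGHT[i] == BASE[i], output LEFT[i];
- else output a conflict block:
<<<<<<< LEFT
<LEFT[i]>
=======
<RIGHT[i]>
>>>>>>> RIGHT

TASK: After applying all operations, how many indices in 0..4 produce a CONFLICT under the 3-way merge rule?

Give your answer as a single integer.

Answer: 2

Derivation:
Final LEFT:  [foxtrot, charlie, alpha, alpha, alpha]
Final RIGHT: [delta, charlie, charlie, charlie, charlie]
i=0: L=foxtrot, R=delta=BASE -> take LEFT -> foxtrot
i=1: L=charlie R=charlie -> agree -> charlie
i=2: BASE=echo L=alpha R=charlie all differ -> CONFLICT
i=3: BASE=golf L=alpha R=charlie all differ -> CONFLICT
i=4: L=alpha=BASE, R=charlie -> take RIGHT -> charlie
Conflict count: 2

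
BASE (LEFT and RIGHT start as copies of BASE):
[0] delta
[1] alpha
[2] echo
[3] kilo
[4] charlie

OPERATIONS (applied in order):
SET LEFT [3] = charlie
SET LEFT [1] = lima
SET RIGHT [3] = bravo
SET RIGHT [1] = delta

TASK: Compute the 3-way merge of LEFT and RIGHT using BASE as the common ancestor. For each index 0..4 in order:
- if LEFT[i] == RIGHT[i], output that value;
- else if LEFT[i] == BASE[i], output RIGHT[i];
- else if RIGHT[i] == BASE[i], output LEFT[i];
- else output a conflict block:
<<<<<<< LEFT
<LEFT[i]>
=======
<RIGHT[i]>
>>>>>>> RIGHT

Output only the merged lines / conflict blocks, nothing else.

Answer: delta
<<<<<<< LEFT
lima
=======
delta
>>>>>>> RIGHT
echo
<<<<<<< LEFT
charlie
=======
bravo
>>>>>>> RIGHT
charlie

Derivation:
Final LEFT:  [delta, lima, echo, charlie, charlie]
Final RIGHT: [delta, delta, echo, bravo, charlie]
i=0: L=delta R=delta -> agree -> delta
i=1: BASE=alpha L=lima R=delta all differ -> CONFLICT
i=2: L=echo R=echo -> agree -> echo
i=3: BASE=kilo L=charlie R=bravo all differ -> CONFLICT
i=4: L=charlie R=charlie -> agree -> charlie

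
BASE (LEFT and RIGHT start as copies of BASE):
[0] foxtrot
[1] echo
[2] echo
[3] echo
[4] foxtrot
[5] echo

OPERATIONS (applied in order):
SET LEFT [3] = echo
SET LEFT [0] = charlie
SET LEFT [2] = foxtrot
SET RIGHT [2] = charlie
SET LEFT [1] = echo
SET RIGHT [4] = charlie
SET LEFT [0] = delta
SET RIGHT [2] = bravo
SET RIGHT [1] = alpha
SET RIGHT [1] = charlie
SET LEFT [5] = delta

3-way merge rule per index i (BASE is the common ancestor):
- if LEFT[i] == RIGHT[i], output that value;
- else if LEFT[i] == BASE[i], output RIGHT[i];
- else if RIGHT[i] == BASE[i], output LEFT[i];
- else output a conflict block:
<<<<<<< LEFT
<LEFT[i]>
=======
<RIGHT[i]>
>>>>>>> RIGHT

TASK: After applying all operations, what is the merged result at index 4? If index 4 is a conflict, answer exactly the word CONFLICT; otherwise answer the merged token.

Final LEFT:  [delta, echo, foxtrot, echo, foxtrot, delta]
Final RIGHT: [foxtrot, charlie, bravo, echo, charlie, echo]
i=0: L=delta, R=foxtrot=BASE -> take LEFT -> delta
i=1: L=echo=BASE, R=charlie -> take RIGHT -> charlie
i=2: BASE=echo L=foxtrot R=bravo all differ -> CONFLICT
i=3: L=echo R=echo -> agree -> echo
i=4: L=foxtrot=BASE, R=charlie -> take RIGHT -> charlie
i=5: L=delta, R=echo=BASE -> take LEFT -> delta
Index 4 -> charlie

Answer: charlie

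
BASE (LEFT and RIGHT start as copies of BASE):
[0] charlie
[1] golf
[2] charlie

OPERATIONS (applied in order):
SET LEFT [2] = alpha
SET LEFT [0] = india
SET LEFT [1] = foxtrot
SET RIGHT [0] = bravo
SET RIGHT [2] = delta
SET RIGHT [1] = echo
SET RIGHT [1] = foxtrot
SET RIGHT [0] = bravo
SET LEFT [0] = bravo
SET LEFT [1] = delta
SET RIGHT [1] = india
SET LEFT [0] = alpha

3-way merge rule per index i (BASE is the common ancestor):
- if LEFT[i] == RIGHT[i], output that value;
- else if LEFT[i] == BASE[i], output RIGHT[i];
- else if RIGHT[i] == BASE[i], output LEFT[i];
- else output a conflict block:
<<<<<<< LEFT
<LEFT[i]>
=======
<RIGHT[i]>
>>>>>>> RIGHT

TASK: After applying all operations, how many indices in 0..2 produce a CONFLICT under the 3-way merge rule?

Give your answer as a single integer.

Final LEFT:  [alpha, delta, alpha]
Final RIGHT: [bravo, india, delta]
i=0: BASE=charlie L=alpha R=bravo all differ -> CONFLICT
i=1: BASE=golf L=delta R=india all differ -> CONFLICT
i=2: BASE=charlie L=alpha R=delta all differ -> CONFLICT
Conflict count: 3

Answer: 3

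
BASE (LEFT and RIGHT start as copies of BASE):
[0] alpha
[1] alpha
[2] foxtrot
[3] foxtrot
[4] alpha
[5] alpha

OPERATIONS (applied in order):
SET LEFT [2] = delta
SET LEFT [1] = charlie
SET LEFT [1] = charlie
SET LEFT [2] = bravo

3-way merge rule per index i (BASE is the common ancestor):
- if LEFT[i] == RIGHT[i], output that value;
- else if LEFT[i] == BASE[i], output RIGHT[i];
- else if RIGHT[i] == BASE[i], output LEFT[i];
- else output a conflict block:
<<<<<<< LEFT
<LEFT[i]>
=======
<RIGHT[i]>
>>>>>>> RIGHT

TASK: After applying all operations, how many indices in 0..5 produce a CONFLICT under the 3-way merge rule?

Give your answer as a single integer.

Final LEFT:  [alpha, charlie, bravo, foxtrot, alpha, alpha]
Final RIGHT: [alpha, alpha, foxtrot, foxtrot, alpha, alpha]
i=0: L=alpha R=alpha -> agree -> alpha
i=1: L=charlie, R=alpha=BASE -> take LEFT -> charlie
i=2: L=bravo, R=foxtrot=BASE -> take LEFT -> bravo
i=3: L=foxtrot R=foxtrot -> agree -> foxtrot
i=4: L=alpha R=alpha -> agree -> alpha
i=5: L=alpha R=alpha -> agree -> alpha
Conflict count: 0

Answer: 0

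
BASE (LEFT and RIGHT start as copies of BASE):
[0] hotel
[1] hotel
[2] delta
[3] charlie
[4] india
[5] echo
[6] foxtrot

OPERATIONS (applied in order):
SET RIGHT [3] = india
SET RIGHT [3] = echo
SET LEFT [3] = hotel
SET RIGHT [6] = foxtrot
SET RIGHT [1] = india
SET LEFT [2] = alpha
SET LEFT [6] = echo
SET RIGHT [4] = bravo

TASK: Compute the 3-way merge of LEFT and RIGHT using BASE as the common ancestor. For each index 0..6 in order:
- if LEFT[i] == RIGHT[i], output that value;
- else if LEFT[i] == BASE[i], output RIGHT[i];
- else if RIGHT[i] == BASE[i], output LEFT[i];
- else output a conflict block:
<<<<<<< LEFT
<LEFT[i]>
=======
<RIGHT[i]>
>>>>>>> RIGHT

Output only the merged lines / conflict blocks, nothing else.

Final LEFT:  [hotel, hotel, alpha, hotel, india, echo, echo]
Final RIGHT: [hotel, india, delta, echo, bravo, echo, foxtrot]
i=0: L=hotel R=hotel -> agree -> hotel
i=1: L=hotel=BASE, R=india -> take RIGHT -> india
i=2: L=alpha, R=delta=BASE -> take LEFT -> alpha
i=3: BASE=charlie L=hotel R=echo all differ -> CONFLICT
i=4: L=india=BASE, R=bravo -> take RIGHT -> bravo
i=5: L=echo R=echo -> agree -> echo
i=6: L=echo, R=foxtrot=BASE -> take LEFT -> echo

Answer: hotel
india
alpha
<<<<<<< LEFT
hotel
=======
echo
>>>>>>> RIGHT
bravo
echo
echo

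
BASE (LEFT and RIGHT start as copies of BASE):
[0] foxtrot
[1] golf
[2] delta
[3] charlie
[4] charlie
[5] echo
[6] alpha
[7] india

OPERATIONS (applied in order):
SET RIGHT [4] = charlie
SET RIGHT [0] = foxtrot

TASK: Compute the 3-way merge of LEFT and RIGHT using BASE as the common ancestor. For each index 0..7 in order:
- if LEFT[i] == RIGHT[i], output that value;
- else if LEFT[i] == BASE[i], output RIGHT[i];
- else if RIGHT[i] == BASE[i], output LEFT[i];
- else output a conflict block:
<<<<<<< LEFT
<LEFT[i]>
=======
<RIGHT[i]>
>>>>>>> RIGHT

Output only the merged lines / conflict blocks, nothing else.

Final LEFT:  [foxtrot, golf, delta, charlie, charlie, echo, alpha, india]
Final RIGHT: [foxtrot, golf, delta, charlie, charlie, echo, alpha, india]
i=0: L=foxtrot R=foxtrot -> agree -> foxtrot
i=1: L=golf R=golf -> agree -> golf
i=2: L=delta R=delta -> agree -> delta
i=3: L=charlie R=charlie -> agree -> charlie
i=4: L=charlie R=charlie -> agree -> charlie
i=5: L=echo R=echo -> agree -> echo
i=6: L=alpha R=alpha -> agree -> alpha
i=7: L=india R=india -> agree -> india

Answer: foxtrot
golf
delta
charlie
charlie
echo
alpha
india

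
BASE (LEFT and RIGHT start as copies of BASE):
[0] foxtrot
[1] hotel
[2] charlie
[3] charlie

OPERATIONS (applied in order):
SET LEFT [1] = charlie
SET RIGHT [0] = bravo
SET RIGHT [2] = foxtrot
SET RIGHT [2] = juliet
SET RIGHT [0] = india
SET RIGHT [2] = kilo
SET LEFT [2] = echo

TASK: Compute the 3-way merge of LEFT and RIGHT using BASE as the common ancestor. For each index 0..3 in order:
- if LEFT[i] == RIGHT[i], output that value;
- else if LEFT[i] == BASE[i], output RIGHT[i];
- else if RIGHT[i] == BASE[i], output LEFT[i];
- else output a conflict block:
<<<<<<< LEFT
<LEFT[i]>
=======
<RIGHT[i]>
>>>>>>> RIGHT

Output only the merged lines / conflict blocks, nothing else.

Final LEFT:  [foxtrot, charlie, echo, charlie]
Final RIGHT: [india, hotel, kilo, charlie]
i=0: L=foxtrot=BASE, R=india -> take RIGHT -> india
i=1: L=charlie, R=hotel=BASE -> take LEFT -> charlie
i=2: BASE=charlie L=echo R=kilo all differ -> CONFLICT
i=3: L=charlie R=charlie -> agree -> charlie

Answer: india
charlie
<<<<<<< LEFT
echo
=======
kilo
>>>>>>> RIGHT
charlie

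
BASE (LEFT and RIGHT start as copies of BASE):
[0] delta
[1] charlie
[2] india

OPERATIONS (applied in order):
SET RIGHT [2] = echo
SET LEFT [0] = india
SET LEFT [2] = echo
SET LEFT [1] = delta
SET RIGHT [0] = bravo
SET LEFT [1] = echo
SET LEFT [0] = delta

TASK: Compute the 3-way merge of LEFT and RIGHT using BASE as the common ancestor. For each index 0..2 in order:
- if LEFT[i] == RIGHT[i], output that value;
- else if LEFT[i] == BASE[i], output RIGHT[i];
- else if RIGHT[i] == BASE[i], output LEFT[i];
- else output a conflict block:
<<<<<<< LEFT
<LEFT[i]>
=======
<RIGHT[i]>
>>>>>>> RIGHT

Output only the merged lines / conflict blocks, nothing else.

Final LEFT:  [delta, echo, echo]
Final RIGHT: [bravo, charlie, echo]
i=0: L=delta=BASE, R=bravo -> take RIGHT -> bravo
i=1: L=echo, R=charlie=BASE -> take LEFT -> echo
i=2: L=echo R=echo -> agree -> echo

Answer: bravo
echo
echo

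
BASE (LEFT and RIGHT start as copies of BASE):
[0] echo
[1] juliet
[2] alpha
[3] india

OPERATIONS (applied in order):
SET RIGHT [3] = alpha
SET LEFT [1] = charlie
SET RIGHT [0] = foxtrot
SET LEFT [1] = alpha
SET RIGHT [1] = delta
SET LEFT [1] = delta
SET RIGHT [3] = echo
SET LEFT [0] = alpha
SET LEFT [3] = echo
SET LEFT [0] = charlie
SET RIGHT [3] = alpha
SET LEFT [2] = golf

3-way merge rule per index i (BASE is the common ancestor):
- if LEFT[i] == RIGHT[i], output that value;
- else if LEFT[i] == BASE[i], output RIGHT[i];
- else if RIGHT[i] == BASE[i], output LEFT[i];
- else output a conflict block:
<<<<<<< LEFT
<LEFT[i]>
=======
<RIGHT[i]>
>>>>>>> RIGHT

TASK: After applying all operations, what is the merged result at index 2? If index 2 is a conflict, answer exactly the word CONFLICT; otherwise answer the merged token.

Answer: golf

Derivation:
Final LEFT:  [charlie, delta, golf, echo]
Final RIGHT: [foxtrot, delta, alpha, alpha]
i=0: BASE=echo L=charlie R=foxtrot all differ -> CONFLICT
i=1: L=delta R=delta -> agree -> delta
i=2: L=golf, R=alpha=BASE -> take LEFT -> golf
i=3: BASE=india L=echo R=alpha all differ -> CONFLICT
Index 2 -> golf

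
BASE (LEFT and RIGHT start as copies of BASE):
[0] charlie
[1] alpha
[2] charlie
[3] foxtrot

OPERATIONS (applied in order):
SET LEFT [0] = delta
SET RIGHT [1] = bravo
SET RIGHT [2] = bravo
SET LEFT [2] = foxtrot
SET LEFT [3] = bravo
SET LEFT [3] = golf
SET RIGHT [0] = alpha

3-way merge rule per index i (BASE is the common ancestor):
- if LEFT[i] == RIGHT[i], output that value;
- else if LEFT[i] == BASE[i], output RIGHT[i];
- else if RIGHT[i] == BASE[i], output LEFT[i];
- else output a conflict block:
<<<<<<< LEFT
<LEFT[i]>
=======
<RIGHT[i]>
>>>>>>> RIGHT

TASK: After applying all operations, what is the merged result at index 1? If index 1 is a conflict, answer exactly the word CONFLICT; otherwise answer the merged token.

Answer: bravo

Derivation:
Final LEFT:  [delta, alpha, foxtrot, golf]
Final RIGHT: [alpha, bravo, bravo, foxtrot]
i=0: BASE=charlie L=delta R=alpha all differ -> CONFLICT
i=1: L=alpha=BASE, R=bravo -> take RIGHT -> bravo
i=2: BASE=charlie L=foxtrot R=bravo all differ -> CONFLICT
i=3: L=golf, R=foxtrot=BASE -> take LEFT -> golf
Index 1 -> bravo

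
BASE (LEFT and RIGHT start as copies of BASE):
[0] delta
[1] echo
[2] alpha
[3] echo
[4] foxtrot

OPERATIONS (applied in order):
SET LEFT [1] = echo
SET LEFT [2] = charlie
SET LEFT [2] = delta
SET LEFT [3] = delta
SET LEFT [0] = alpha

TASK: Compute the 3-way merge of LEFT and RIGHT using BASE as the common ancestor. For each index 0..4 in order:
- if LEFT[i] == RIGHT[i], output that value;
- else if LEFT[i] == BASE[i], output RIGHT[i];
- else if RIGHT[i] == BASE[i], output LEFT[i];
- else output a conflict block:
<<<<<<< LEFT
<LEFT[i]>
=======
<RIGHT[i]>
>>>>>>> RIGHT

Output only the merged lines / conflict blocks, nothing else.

Answer: alpha
echo
delta
delta
foxtrot

Derivation:
Final LEFT:  [alpha, echo, delta, delta, foxtrot]
Final RIGHT: [delta, echo, alpha, echo, foxtrot]
i=0: L=alpha, R=delta=BASE -> take LEFT -> alpha
i=1: L=echo R=echo -> agree -> echo
i=2: L=delta, R=alpha=BASE -> take LEFT -> delta
i=3: L=delta, R=echo=BASE -> take LEFT -> delta
i=4: L=foxtrot R=foxtrot -> agree -> foxtrot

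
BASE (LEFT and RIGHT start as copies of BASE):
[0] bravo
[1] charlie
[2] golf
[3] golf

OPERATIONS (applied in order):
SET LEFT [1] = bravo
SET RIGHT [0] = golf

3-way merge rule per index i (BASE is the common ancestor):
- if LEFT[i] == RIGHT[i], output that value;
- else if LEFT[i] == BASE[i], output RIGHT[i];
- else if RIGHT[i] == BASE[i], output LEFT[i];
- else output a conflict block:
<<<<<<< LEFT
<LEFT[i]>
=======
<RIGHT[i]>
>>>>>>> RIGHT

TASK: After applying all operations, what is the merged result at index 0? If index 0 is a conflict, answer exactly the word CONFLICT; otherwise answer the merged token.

Final LEFT:  [bravo, bravo, golf, golf]
Final RIGHT: [golf, charlie, golf, golf]
i=0: L=bravo=BASE, R=golf -> take RIGHT -> golf
i=1: L=bravo, R=charlie=BASE -> take LEFT -> bravo
i=2: L=golf R=golf -> agree -> golf
i=3: L=golf R=golf -> agree -> golf
Index 0 -> golf

Answer: golf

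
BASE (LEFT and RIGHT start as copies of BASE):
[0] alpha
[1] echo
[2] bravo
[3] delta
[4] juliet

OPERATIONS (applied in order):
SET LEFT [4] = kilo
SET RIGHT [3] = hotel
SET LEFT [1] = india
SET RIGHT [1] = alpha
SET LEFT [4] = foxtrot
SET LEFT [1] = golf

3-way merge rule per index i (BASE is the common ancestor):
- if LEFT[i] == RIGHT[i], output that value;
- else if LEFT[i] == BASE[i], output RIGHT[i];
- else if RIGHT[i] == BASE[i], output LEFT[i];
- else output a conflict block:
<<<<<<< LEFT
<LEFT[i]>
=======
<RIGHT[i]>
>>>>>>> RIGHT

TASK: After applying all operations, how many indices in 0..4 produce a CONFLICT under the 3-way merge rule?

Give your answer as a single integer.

Final LEFT:  [alpha, golf, bravo, delta, foxtrot]
Final RIGHT: [alpha, alpha, bravo, hotel, juliet]
i=0: L=alpha R=alpha -> agree -> alpha
i=1: BASE=echo L=golf R=alpha all differ -> CONFLICT
i=2: L=bravo R=bravo -> agree -> bravo
i=3: L=delta=BASE, R=hotel -> take RIGHT -> hotel
i=4: L=foxtrot, R=juliet=BASE -> take LEFT -> foxtrot
Conflict count: 1

Answer: 1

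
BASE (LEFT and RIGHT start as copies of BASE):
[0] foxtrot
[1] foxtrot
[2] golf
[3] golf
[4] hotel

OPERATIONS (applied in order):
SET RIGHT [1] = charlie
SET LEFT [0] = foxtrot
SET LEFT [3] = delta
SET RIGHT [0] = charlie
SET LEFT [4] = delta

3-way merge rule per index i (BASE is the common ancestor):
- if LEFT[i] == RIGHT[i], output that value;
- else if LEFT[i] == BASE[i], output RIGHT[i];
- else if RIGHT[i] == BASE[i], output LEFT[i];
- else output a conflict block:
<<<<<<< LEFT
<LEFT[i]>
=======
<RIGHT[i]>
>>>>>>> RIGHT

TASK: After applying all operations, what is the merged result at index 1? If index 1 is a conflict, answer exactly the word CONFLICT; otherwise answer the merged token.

Final LEFT:  [foxtrot, foxtrot, golf, delta, delta]
Final RIGHT: [charlie, charlie, golf, golf, hotel]
i=0: L=foxtrot=BASE, R=charlie -> take RIGHT -> charlie
i=1: L=foxtrot=BASE, R=charlie -> take RIGHT -> charlie
i=2: L=golf R=golf -> agree -> golf
i=3: L=delta, R=golf=BASE -> take LEFT -> delta
i=4: L=delta, R=hotel=BASE -> take LEFT -> delta
Index 1 -> charlie

Answer: charlie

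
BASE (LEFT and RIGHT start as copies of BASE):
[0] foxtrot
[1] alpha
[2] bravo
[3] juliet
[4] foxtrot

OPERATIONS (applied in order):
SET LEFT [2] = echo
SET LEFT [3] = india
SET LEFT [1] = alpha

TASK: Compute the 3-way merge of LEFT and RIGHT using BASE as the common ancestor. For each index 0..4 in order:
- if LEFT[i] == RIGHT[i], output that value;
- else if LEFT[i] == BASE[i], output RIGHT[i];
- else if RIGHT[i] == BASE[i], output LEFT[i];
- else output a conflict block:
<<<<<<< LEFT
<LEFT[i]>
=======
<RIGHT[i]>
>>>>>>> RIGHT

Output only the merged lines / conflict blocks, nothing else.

Answer: foxtrot
alpha
echo
india
foxtrot

Derivation:
Final LEFT:  [foxtrot, alpha, echo, india, foxtrot]
Final RIGHT: [foxtrot, alpha, bravo, juliet, foxtrot]
i=0: L=foxtrot R=foxtrot -> agree -> foxtrot
i=1: L=alpha R=alpha -> agree -> alpha
i=2: L=echo, R=bravo=BASE -> take LEFT -> echo
i=3: L=india, R=juliet=BASE -> take LEFT -> india
i=4: L=foxtrot R=foxtrot -> agree -> foxtrot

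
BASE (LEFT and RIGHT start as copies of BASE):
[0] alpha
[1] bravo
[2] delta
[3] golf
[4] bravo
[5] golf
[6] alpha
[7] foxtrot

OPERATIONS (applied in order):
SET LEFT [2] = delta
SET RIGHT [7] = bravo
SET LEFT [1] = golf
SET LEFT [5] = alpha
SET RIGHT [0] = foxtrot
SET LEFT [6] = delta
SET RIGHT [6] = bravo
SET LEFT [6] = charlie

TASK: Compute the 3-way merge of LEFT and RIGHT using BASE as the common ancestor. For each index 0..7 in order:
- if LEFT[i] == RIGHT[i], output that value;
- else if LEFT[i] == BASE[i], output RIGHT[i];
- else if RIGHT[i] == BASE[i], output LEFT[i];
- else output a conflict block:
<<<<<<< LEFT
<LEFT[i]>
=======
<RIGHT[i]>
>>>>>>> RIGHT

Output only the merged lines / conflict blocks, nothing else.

Answer: foxtrot
golf
delta
golf
bravo
alpha
<<<<<<< LEFT
charlie
=======
bravo
>>>>>>> RIGHT
bravo

Derivation:
Final LEFT:  [alpha, golf, delta, golf, bravo, alpha, charlie, foxtrot]
Final RIGHT: [foxtrot, bravo, delta, golf, bravo, golf, bravo, bravo]
i=0: L=alpha=BASE, R=foxtrot -> take RIGHT -> foxtrot
i=1: L=golf, R=bravo=BASE -> take LEFT -> golf
i=2: L=delta R=delta -> agree -> delta
i=3: L=golf R=golf -> agree -> golf
i=4: L=bravo R=bravo -> agree -> bravo
i=5: L=alpha, R=golf=BASE -> take LEFT -> alpha
i=6: BASE=alpha L=charlie R=bravo all differ -> CONFLICT
i=7: L=foxtrot=BASE, R=bravo -> take RIGHT -> bravo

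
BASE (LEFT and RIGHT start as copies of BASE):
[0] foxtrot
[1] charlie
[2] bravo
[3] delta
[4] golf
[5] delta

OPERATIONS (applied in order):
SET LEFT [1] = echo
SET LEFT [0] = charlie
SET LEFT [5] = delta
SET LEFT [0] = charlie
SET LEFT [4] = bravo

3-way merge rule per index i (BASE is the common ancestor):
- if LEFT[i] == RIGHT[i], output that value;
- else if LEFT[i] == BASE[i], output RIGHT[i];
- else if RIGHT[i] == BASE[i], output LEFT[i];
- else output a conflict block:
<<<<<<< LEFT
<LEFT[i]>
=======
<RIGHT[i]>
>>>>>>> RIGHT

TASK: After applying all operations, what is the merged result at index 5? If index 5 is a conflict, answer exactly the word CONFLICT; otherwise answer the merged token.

Answer: delta

Derivation:
Final LEFT:  [charlie, echo, bravo, delta, bravo, delta]
Final RIGHT: [foxtrot, charlie, bravo, delta, golf, delta]
i=0: L=charlie, R=foxtrot=BASE -> take LEFT -> charlie
i=1: L=echo, R=charlie=BASE -> take LEFT -> echo
i=2: L=bravo R=bravo -> agree -> bravo
i=3: L=delta R=delta -> agree -> delta
i=4: L=bravo, R=golf=BASE -> take LEFT -> bravo
i=5: L=delta R=delta -> agree -> delta
Index 5 -> delta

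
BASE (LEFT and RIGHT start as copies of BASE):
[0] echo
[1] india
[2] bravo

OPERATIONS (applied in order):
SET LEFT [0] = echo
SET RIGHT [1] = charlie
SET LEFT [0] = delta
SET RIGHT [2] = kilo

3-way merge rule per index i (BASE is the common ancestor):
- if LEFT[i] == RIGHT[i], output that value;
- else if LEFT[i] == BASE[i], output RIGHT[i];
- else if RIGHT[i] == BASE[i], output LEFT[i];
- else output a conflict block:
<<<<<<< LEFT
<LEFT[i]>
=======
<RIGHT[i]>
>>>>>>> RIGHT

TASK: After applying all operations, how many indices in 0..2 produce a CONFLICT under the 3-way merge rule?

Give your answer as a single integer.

Answer: 0

Derivation:
Final LEFT:  [delta, india, bravo]
Final RIGHT: [echo, charlie, kilo]
i=0: L=delta, R=echo=BASE -> take LEFT -> delta
i=1: L=india=BASE, R=charlie -> take RIGHT -> charlie
i=2: L=bravo=BASE, R=kilo -> take RIGHT -> kilo
Conflict count: 0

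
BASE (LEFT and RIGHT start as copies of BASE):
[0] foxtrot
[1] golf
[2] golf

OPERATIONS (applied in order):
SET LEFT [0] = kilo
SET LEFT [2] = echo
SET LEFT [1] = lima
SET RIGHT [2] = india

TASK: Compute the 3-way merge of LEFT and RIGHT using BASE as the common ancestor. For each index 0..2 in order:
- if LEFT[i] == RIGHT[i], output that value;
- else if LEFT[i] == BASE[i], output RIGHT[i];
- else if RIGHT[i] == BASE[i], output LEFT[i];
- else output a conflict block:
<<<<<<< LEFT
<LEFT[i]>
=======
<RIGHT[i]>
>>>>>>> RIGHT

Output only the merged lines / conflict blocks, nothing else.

Answer: kilo
lima
<<<<<<< LEFT
echo
=======
india
>>>>>>> RIGHT

Derivation:
Final LEFT:  [kilo, lima, echo]
Final RIGHT: [foxtrot, golf, india]
i=0: L=kilo, R=foxtrot=BASE -> take LEFT -> kilo
i=1: L=lima, R=golf=BASE -> take LEFT -> lima
i=2: BASE=golf L=echo R=india all differ -> CONFLICT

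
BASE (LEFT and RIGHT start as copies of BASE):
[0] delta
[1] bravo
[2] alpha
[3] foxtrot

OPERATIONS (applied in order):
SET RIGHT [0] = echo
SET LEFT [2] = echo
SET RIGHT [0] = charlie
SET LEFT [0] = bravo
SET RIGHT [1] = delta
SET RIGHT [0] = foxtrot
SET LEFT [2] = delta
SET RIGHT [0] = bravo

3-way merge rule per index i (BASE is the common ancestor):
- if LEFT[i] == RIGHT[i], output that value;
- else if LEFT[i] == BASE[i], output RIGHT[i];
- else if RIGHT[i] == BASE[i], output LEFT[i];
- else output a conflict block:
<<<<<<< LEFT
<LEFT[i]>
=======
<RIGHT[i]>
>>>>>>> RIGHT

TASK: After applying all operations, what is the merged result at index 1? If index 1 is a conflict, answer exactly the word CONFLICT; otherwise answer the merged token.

Final LEFT:  [bravo, bravo, delta, foxtrot]
Final RIGHT: [bravo, delta, alpha, foxtrot]
i=0: L=bravo R=bravo -> agree -> bravo
i=1: L=bravo=BASE, R=delta -> take RIGHT -> delta
i=2: L=delta, R=alpha=BASE -> take LEFT -> delta
i=3: L=foxtrot R=foxtrot -> agree -> foxtrot
Index 1 -> delta

Answer: delta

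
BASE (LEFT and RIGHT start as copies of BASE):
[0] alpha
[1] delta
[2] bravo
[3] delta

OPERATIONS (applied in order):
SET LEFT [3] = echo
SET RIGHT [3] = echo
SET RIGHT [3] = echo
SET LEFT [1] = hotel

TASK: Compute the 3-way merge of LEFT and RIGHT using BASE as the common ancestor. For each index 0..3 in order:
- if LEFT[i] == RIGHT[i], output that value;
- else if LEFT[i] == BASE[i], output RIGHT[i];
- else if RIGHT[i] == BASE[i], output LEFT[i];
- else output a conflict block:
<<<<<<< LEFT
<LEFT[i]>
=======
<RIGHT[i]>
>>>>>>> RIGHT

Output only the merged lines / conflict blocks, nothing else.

Final LEFT:  [alpha, hotel, bravo, echo]
Final RIGHT: [alpha, delta, bravo, echo]
i=0: L=alpha R=alpha -> agree -> alpha
i=1: L=hotel, R=delta=BASE -> take LEFT -> hotel
i=2: L=bravo R=bravo -> agree -> bravo
i=3: L=echo R=echo -> agree -> echo

Answer: alpha
hotel
bravo
echo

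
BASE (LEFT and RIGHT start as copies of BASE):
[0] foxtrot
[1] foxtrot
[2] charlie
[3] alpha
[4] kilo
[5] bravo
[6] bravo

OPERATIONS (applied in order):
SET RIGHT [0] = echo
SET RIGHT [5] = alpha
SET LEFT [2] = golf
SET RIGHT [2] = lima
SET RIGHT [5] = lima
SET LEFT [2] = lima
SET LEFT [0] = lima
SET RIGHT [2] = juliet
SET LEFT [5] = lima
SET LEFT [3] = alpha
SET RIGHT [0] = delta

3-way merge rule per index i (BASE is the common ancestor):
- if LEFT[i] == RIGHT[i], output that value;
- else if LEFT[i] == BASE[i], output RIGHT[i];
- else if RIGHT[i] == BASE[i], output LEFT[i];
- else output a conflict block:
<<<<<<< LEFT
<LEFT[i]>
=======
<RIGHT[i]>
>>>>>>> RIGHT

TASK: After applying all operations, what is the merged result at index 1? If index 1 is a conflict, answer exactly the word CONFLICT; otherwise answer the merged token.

Final LEFT:  [lima, foxtrot, lima, alpha, kilo, lima, bravo]
Final RIGHT: [delta, foxtrot, juliet, alpha, kilo, lima, bravo]
i=0: BASE=foxtrot L=lima R=delta all differ -> CONFLICT
i=1: L=foxtrot R=foxtrot -> agree -> foxtrot
i=2: BASE=charlie L=lima R=juliet all differ -> CONFLICT
i=3: L=alpha R=alpha -> agree -> alpha
i=4: L=kilo R=kilo -> agree -> kilo
i=5: L=lima R=lima -> agree -> lima
i=6: L=bravo R=bravo -> agree -> bravo
Index 1 -> foxtrot

Answer: foxtrot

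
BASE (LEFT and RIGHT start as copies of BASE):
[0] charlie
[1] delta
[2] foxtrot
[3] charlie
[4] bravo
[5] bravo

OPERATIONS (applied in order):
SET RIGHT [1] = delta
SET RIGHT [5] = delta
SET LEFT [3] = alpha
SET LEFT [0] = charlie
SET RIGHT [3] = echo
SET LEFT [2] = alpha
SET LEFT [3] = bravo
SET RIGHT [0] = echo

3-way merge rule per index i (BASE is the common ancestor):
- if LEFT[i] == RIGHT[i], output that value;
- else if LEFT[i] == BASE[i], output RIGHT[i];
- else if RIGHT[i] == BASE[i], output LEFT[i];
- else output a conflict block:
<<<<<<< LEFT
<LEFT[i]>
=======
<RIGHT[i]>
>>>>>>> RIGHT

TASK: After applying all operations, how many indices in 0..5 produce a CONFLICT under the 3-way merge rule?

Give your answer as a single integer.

Answer: 1

Derivation:
Final LEFT:  [charlie, delta, alpha, bravo, bravo, bravo]
Final RIGHT: [echo, delta, foxtrot, echo, bravo, delta]
i=0: L=charlie=BASE, R=echo -> take RIGHT -> echo
i=1: L=delta R=delta -> agree -> delta
i=2: L=alpha, R=foxtrot=BASE -> take LEFT -> alpha
i=3: BASE=charlie L=bravo R=echo all differ -> CONFLICT
i=4: L=bravo R=bravo -> agree -> bravo
i=5: L=bravo=BASE, R=delta -> take RIGHT -> delta
Conflict count: 1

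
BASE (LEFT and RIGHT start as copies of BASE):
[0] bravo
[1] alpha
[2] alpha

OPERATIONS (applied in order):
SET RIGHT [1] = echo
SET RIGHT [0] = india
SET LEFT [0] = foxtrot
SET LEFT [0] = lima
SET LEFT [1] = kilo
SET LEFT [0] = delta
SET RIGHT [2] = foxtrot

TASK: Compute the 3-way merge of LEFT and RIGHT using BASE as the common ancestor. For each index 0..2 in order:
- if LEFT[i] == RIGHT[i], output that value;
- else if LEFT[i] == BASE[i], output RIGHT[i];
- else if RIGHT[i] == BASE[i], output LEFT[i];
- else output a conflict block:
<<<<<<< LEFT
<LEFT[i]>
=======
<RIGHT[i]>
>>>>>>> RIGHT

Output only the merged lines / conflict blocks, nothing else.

Final LEFT:  [delta, kilo, alpha]
Final RIGHT: [india, echo, foxtrot]
i=0: BASE=bravo L=delta R=india all differ -> CONFLICT
i=1: BASE=alpha L=kilo R=echo all differ -> CONFLICT
i=2: L=alpha=BASE, R=foxtrot -> take RIGHT -> foxtrot

Answer: <<<<<<< LEFT
delta
=======
india
>>>>>>> RIGHT
<<<<<<< LEFT
kilo
=======
echo
>>>>>>> RIGHT
foxtrot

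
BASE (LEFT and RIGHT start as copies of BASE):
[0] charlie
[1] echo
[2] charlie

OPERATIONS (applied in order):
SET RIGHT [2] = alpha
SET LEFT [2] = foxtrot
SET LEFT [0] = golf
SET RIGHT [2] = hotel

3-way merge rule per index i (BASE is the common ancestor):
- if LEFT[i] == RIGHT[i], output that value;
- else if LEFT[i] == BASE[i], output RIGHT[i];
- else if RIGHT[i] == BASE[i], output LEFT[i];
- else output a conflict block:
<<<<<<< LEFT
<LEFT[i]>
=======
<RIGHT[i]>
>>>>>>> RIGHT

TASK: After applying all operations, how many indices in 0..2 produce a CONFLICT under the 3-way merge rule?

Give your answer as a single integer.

Answer: 1

Derivation:
Final LEFT:  [golf, echo, foxtrot]
Final RIGHT: [charlie, echo, hotel]
i=0: L=golf, R=charlie=BASE -> take LEFT -> golf
i=1: L=echo R=echo -> agree -> echo
i=2: BASE=charlie L=foxtrot R=hotel all differ -> CONFLICT
Conflict count: 1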